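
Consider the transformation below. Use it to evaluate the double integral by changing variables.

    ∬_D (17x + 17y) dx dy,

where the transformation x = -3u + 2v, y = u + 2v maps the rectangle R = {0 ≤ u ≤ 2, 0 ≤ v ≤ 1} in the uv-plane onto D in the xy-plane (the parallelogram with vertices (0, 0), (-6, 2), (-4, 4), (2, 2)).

Compute the Jacobian determinant of (x, y) with respect to (u, v):

    ∂(x,y)/∂(u,v) = | -3  2 | = (-3)(2) - (2)(1) = -8.
                   | 1  2 |

Its absolute value is |J| = 8 (the area scaling factor).

Substituting x = -3u + 2v, y = u + 2v into the integrand,

    17x + 17y → -34u + 68v,

so the integral becomes

    ∬_R (-34u + 68v) · |J| du dv = ∫_0^2 ∫_0^1 (-272u + 544v) dv du.

Inner (v): 272 - 272u.
Outer (u): 0.

Therefore ∬_D (17x + 17y) dx dy = 0.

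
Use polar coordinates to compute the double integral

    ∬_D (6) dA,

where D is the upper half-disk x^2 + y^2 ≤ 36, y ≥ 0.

The region D is 0 ≤ r ≤ 6, 0 ≤ θ ≤ π in polar coordinates, where x = r cos(θ), y = r sin(θ), and dA = r dr dθ.

Under the substitution, the integrand becomes 6, so

    ∬_D (6) dA = ∫_{0}^{π} ∫_{0}^{6} (6) · r dr dθ.

Inner integral (in r): ∫_{0}^{6} (6) · r dr = 108.

Outer integral (in θ): ∫_{0}^{π} (108) dθ = 108π.

Therefore ∬_D (6) dA = 108π.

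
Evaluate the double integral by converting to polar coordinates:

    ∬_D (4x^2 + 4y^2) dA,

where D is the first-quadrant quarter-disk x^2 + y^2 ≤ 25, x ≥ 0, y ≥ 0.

The region D is 0 ≤ r ≤ 5, 0 ≤ θ ≤ π/2 in polar coordinates, where x = r cos(θ), y = r sin(θ), and dA = r dr dθ.

Under the substitution, the integrand becomes 4r^2, so

    ∬_D (4x^2 + 4y^2) dA = ∫_{0}^{π/2} ∫_{0}^{5} (4r^2) · r dr dθ.

Inner integral (in r): ∫_{0}^{5} (4r^2) · r dr = 625.

Outer integral (in θ): ∫_{0}^{π/2} (625) dθ = 625π/2.

Therefore ∬_D (4x^2 + 4y^2) dA = 625π/2.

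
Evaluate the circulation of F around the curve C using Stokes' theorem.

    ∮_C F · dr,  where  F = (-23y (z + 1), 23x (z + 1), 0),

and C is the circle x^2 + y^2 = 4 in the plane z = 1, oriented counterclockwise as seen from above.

Let S be the flat disk x^2 + y^2 ≤ 4 in the plane z = 1, with upward unit normal n̂ = ẑ. By Stokes' theorem,

    ∮_C F · dr = ∬_S (∇ × F) · n̂ dS = ∬_D (curl F)_z dA,

where D is the disk x^2 + y^2 ≤ 4.

Compute the curl of F = (-23y (z + 1), 23x (z + 1), 0):
    (∇ × F)_x = ∂F_z/∂y - ∂F_y/∂z = -23x,
    (∇ × F)_y = ∂F_x/∂z - ∂F_z/∂x = -23y,
    (∇ × F)_z = ∂F_y/∂x - ∂F_x/∂y = 46z + 46.

On z = 1, (curl F)_z = 92.

Convert to polar (x = r cos θ, y = r sin θ, dA = r dr dθ); the integrand becomes 92, so

    ∬_D (curl F)_z dA = ∫_0^{2π} ∫_0^{2} (92) · r dr dθ.

Inner (r from 0 to 2): 184.
Outer (θ from 0 to 2π): 368π.

Therefore ∮_C F · dr = 368π.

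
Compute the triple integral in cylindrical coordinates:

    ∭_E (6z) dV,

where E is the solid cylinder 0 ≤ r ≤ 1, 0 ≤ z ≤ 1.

In cylindrical coordinates, x = r cos(θ), y = r sin(θ), z = z, and dV = r dr dθ dz.

The integrand becomes 6z, so

    ∭_E (6z) dV = ∫_{0}^{2π} ∫_{0}^{1} ∫_{0}^{1} (6z) · r dz dr dθ.

Inner (z): 3r.
Middle (r from 0 to 1): 3/2.
Outer (θ): 3π.

Therefore the triple integral equals 3π.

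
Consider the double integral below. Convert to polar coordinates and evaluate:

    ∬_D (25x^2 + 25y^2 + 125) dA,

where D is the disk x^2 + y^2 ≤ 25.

The region D is 0 ≤ r ≤ 5, 0 ≤ θ ≤ 2π in polar coordinates, where x = r cos(θ), y = r sin(θ), and dA = r dr dθ.

Under the substitution, the integrand becomes 25r^2 + 125, so

    ∬_D (25x^2 + 25y^2 + 125) dA = ∫_{0}^{2π} ∫_{0}^{5} (25r^2 + 125) · r dr dθ.

Inner integral (in r): ∫_{0}^{5} (25r^2 + 125) · r dr = 21875/4.

Outer integral (in θ): ∫_{0}^{2π} (21875/4) dθ = 21875π/2.

Therefore ∬_D (25x^2 + 25y^2 + 125) dA = 21875π/2.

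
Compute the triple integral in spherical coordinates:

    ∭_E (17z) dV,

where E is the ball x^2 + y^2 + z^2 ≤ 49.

In spherical coordinates, x = ρ sin(φ) cos(θ), y = ρ sin(φ) sin(θ), z = ρ cos(φ), and dV = ρ^2 sin(φ) dρ dφ dθ.

The integrand becomes 17ρ cos(φ), so

    ∭_E (17z) dV = ∫_{0}^{2π} ∫_{0}^{π} ∫_{0}^{7} (17ρ cos(φ)) · ρ^2 sin(φ) dρ dφ dθ.

Inner (ρ): 40817sin(2φ)/8.
Middle (φ): 0.
Outer (θ): 0.

Therefore the triple integral equals 0.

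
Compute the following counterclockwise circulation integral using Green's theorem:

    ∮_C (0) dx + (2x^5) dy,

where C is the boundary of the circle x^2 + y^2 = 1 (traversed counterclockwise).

Green's theorem converts the closed line integral into a double integral over the enclosed region D:

    ∮_C P dx + Q dy = ∬_D (∂Q/∂x - ∂P/∂y) dA.

Here P = 0, Q = 2x^5, so

    ∂Q/∂x = 10x^4,    ∂P/∂y = 0,
    ∂Q/∂x - ∂P/∂y = 10x^4.

D is the region x^2 + y^2 ≤ 1. Evaluating the double integral:

In polar coordinates (x = r cos θ, y = r sin θ, dA = r dr dθ) the integrand becomes 10r^4cos(θ)^4, so

    ∬_D (10x^4) dA = ∫_0^{2π} ∫_0^{1} (10r^4cos(θ)^4) · r dr dθ.

Inner (r from 0 to 1): 5cos(θ)^4/3.
Outer (θ from 0 to 2π): 5π/4.

Therefore ∮_C P dx + Q dy = 5π/4.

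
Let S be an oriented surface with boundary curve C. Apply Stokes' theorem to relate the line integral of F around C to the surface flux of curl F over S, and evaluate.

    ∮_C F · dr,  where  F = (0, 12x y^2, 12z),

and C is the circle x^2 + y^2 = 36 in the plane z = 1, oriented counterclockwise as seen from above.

Let S be the flat disk x^2 + y^2 ≤ 36 in the plane z = 1, with upward unit normal n̂ = ẑ. By Stokes' theorem,

    ∮_C F · dr = ∬_S (∇ × F) · n̂ dS = ∬_D (curl F)_z dA,

where D is the disk x^2 + y^2 ≤ 36.

Compute the curl of F = (0, 12x y^2, 12z):
    (∇ × F)_x = ∂F_z/∂y - ∂F_y/∂z = 0,
    (∇ × F)_y = ∂F_x/∂z - ∂F_z/∂x = 0,
    (∇ × F)_z = ∂F_y/∂x - ∂F_x/∂y = 12y^2.

On z = 1, (curl F)_z = 12y^2.

Convert to polar (x = r cos θ, y = r sin θ, dA = r dr dθ); the integrand becomes 12r^2sin(θ)^2, so

    ∬_D (curl F)_z dA = ∫_0^{2π} ∫_0^{6} (12r^2sin(θ)^2) · r dr dθ.

Inner (r from 0 to 6): 3888sin(θ)^2.
Outer (θ from 0 to 2π): 3888π.

Therefore ∮_C F · dr = 3888π.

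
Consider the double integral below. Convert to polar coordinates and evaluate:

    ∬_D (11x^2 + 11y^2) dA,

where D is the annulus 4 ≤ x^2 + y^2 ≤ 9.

The region D is 2 ≤ r ≤ 3, 0 ≤ θ ≤ 2π in polar coordinates, where x = r cos(θ), y = r sin(θ), and dA = r dr dθ.

Under the substitution, the integrand becomes 11r^2, so

    ∬_D (11x^2 + 11y^2) dA = ∫_{0}^{2π} ∫_{2}^{3} (11r^2) · r dr dθ.

Inner integral (in r): ∫_{2}^{3} (11r^2) · r dr = 715/4.

Outer integral (in θ): ∫_{0}^{2π} (715/4) dθ = 715π/2.

Therefore ∬_D (11x^2 + 11y^2) dA = 715π/2.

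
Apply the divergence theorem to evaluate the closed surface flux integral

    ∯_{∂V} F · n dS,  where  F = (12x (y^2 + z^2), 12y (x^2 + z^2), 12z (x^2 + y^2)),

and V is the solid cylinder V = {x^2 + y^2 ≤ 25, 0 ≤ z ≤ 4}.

By the divergence theorem,

    ∯_{∂V} F · n dS = ∭_V (∇ · F) dV.

Compute the divergence:
    ∇ · F = ∂F_x/∂x + ∂F_y/∂y + ∂F_z/∂z = 12y^2 + 12z^2 + 12x^2 + 12z^2 + 12x^2 + 12y^2 = 24x^2 + 24y^2 + 24z^2.

In cylindrical coordinates, x = r cos(θ), y = r sin(θ), z = z, dV = r dr dθ dz, with 0 ≤ r ≤ 5, 0 ≤ θ ≤ 2π, 0 ≤ z ≤ 4.

The integrand, after substitution and multiplying by the volume element, becomes (24r^2 + 24z^2) · r, so

    ∭_V (∇·F) dV = ∫_0^{2π} ∫_0^{5} ∫_0^{4} (24r^2 + 24z^2) · r dz dr dθ.

Inner (z from 0 to 4): 96r^3 + 512r.
Middle (r from 0 to 5): 21400.
Outer (θ from 0 to 2π): 42800π.

Therefore ∯_{∂V} F · n dS = 42800π.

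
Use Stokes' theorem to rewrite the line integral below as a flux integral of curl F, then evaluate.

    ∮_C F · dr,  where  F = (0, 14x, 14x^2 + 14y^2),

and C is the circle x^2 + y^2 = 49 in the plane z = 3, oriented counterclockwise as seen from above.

Let S be the flat disk x^2 + y^2 ≤ 49 in the plane z = 3, with upward unit normal n̂ = ẑ. By Stokes' theorem,

    ∮_C F · dr = ∬_S (∇ × F) · n̂ dS = ∬_D (curl F)_z dA,

where D is the disk x^2 + y^2 ≤ 49.

Compute the curl of F = (0, 14x, 14x^2 + 14y^2):
    (∇ × F)_x = ∂F_z/∂y - ∂F_y/∂z = 28y,
    (∇ × F)_y = ∂F_x/∂z - ∂F_z/∂x = -28x,
    (∇ × F)_z = ∂F_y/∂x - ∂F_x/∂y = 14.

On z = 3, (curl F)_z = 14.

Convert to polar (x = r cos θ, y = r sin θ, dA = r dr dθ); the integrand becomes 14, so

    ∬_D (curl F)_z dA = ∫_0^{2π} ∫_0^{7} (14) · r dr dθ.

Inner (r from 0 to 7): 343.
Outer (θ from 0 to 2π): 686π.

Therefore ∮_C F · dr = 686π.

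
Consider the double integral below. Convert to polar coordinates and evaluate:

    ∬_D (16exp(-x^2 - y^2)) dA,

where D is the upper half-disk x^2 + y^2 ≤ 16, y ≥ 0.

The region D is 0 ≤ r ≤ 4, 0 ≤ θ ≤ π in polar coordinates, where x = r cos(θ), y = r sin(θ), and dA = r dr dθ.

Under the substitution, the integrand becomes 16exp(-r^2), so

    ∬_D (16exp(-x^2 - y^2)) dA = ∫_{0}^{π} ∫_{0}^{4} (16exp(-r^2)) · r dr dθ.

Inner integral (in r): ∫_{0}^{4} (16exp(-r^2)) · r dr = 8 - 8exp(-16).

Outer integral (in θ): ∫_{0}^{π} (8 - 8exp(-16)) dθ = -8π exp(-16) + 8π.

Therefore ∬_D (16exp(-x^2 - y^2)) dA = -8π exp(-16) + 8π.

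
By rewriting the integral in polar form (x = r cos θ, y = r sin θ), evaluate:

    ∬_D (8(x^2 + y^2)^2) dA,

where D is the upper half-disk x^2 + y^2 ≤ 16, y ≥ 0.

The region D is 0 ≤ r ≤ 4, 0 ≤ θ ≤ π in polar coordinates, where x = r cos(θ), y = r sin(θ), and dA = r dr dθ.

Under the substitution, the integrand becomes 8r^4, so

    ∬_D (8(x^2 + y^2)^2) dA = ∫_{0}^{π} ∫_{0}^{4} (8r^4) · r dr dθ.

Inner integral (in r): ∫_{0}^{4} (8r^4) · r dr = 16384/3.

Outer integral (in θ): ∫_{0}^{π} (16384/3) dθ = 16384π/3.

Therefore ∬_D (8(x^2 + y^2)^2) dA = 16384π/3.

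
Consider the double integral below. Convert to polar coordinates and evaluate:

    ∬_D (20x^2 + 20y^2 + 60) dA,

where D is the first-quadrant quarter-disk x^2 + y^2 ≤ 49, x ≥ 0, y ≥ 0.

The region D is 0 ≤ r ≤ 7, 0 ≤ θ ≤ π/2 in polar coordinates, where x = r cos(θ), y = r sin(θ), and dA = r dr dθ.

Under the substitution, the integrand becomes 20r^2 + 60, so

    ∬_D (20x^2 + 20y^2 + 60) dA = ∫_{0}^{π/2} ∫_{0}^{7} (20r^2 + 60) · r dr dθ.

Inner integral (in r): ∫_{0}^{7} (20r^2 + 60) · r dr = 13475.

Outer integral (in θ): ∫_{0}^{π/2} (13475) dθ = 13475π/2.

Therefore ∬_D (20x^2 + 20y^2 + 60) dA = 13475π/2.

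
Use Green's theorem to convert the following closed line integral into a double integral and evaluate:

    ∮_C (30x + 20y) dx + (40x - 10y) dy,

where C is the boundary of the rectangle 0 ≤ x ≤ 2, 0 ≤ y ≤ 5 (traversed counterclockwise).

Green's theorem converts the closed line integral into a double integral over the enclosed region D:

    ∮_C P dx + Q dy = ∬_D (∂Q/∂x - ∂P/∂y) dA.

Here P = 30x + 20y, Q = 40x - 10y, so

    ∂Q/∂x = 40,    ∂P/∂y = 20,
    ∂Q/∂x - ∂P/∂y = 20.

D is the region 0 ≤ x ≤ 2, 0 ≤ y ≤ 5. Evaluating the double integral:

    ∬_D (20) dA = ∫_0^{2} ∫_0^{5} (20) dy dx.

Inner (y from 0 to 5): 100.
Outer (x from 0 to 2): 200.

Therefore ∮_C P dx + Q dy = 200.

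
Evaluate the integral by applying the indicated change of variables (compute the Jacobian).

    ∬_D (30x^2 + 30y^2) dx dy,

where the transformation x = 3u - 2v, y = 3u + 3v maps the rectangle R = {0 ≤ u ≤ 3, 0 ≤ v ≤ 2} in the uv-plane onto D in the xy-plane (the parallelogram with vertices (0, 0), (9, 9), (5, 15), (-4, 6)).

Compute the Jacobian determinant of (x, y) with respect to (u, v):

    ∂(x,y)/∂(u,v) = | 3  -2 | = (3)(3) - (-2)(3) = 15.
                   | 3  3 |

Its absolute value is |J| = 15 (the area scaling factor).

Substituting x = 3u - 2v, y = 3u + 3v into the integrand,

    30x^2 + 30y^2 → 540u^2 + 180u v + 390v^2,

so the integral becomes

    ∬_R (540u^2 + 180u v + 390v^2) · |J| du dv = ∫_0^3 ∫_0^2 (8100u^2 + 2700u v + 5850v^2) dv du.

Inner (v): 16200u^2 + 5400u + 15600.
Outer (u): 216900.

Therefore ∬_D (30x^2 + 30y^2) dx dy = 216900.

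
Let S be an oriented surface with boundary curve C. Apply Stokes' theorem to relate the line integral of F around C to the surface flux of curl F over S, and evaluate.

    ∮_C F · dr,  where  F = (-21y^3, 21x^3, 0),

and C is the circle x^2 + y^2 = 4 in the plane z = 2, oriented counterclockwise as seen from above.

Let S be the flat disk x^2 + y^2 ≤ 4 in the plane z = 2, with upward unit normal n̂ = ẑ. By Stokes' theorem,

    ∮_C F · dr = ∬_S (∇ × F) · n̂ dS = ∬_D (curl F)_z dA,

where D is the disk x^2 + y^2 ≤ 4.

Compute the curl of F = (-21y^3, 21x^3, 0):
    (∇ × F)_x = ∂F_z/∂y - ∂F_y/∂z = 0,
    (∇ × F)_y = ∂F_x/∂z - ∂F_z/∂x = 0,
    (∇ × F)_z = ∂F_y/∂x - ∂F_x/∂y = 63x^2 + 63y^2.

On z = 2, (curl F)_z = 63x^2 + 63y^2.

Convert to polar (x = r cos θ, y = r sin θ, dA = r dr dθ); the integrand becomes 63r^2, so

    ∬_D (curl F)_z dA = ∫_0^{2π} ∫_0^{2} (63r^2) · r dr dθ.

Inner (r from 0 to 2): 252.
Outer (θ from 0 to 2π): 504π.

Therefore ∮_C F · dr = 504π.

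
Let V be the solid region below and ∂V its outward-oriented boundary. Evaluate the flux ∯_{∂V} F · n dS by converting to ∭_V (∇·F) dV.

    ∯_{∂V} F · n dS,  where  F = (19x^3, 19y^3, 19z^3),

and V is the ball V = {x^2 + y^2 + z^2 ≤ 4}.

By the divergence theorem,

    ∯_{∂V} F · n dS = ∭_V (∇ · F) dV.

Compute the divergence:
    ∇ · F = ∂F_x/∂x + ∂F_y/∂y + ∂F_z/∂z = 57x^2 + 57y^2 + 57z^2.

In spherical coordinates, x = ρ sin(φ) cos(θ), y = ρ sin(φ) sin(θ), z = ρ cos(φ), dV = ρ^2 sin(φ) dρ dφ dθ, with 0 ≤ ρ ≤ 2, 0 ≤ φ ≤ π, 0 ≤ θ ≤ 2π.

The integrand, after substitution and multiplying by the volume element, becomes (57ρ^2) · ρ^2 sin(φ), so

    ∭_V (∇·F) dV = ∫_0^{2π} ∫_0^{π} ∫_0^{2} (57ρ^2) · ρ^2 sin(φ) dρ dφ dθ.

Inner (ρ from 0 to 2): 1824sin(φ)/5.
Middle (φ from 0 to π): 3648/5.
Outer (θ from 0 to 2π): 7296π/5.

Therefore ∯_{∂V} F · n dS = 7296π/5.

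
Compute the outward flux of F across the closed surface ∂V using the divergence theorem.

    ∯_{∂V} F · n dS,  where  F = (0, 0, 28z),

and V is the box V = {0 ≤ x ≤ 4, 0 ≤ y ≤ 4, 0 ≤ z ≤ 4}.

By the divergence theorem,

    ∯_{∂V} F · n dS = ∭_V (∇ · F) dV.

Compute the divergence:
    ∇ · F = ∂F_x/∂x + ∂F_y/∂y + ∂F_z/∂z = 0 + 0 + 28 = 28.

V is a rectangular box, so dV = dx dy dz with 0 ≤ x ≤ 4, 0 ≤ y ≤ 4, 0 ≤ z ≤ 4.

Integrate (28) over V as an iterated integral:

    ∭_V (∇·F) dV = ∫_0^{4} ∫_0^{4} ∫_0^{4} (28) dz dy dx.

Inner (z from 0 to 4): 112.
Middle (y from 0 to 4): 448.
Outer (x from 0 to 4): 1792.

Therefore ∯_{∂V} F · n dS = 1792.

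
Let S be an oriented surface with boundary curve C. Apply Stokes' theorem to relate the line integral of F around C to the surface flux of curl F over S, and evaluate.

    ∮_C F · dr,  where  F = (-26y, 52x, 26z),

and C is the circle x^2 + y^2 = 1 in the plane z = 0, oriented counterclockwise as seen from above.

Let S be the flat disk x^2 + y^2 ≤ 1 in the plane z = 0, with upward unit normal n̂ = ẑ. By Stokes' theorem,

    ∮_C F · dr = ∬_S (∇ × F) · n̂ dS = ∬_D (curl F)_z dA,

where D is the disk x^2 + y^2 ≤ 1.

Compute the curl of F = (-26y, 52x, 26z):
    (∇ × F)_x = ∂F_z/∂y - ∂F_y/∂z = 0,
    (∇ × F)_y = ∂F_x/∂z - ∂F_z/∂x = 0,
    (∇ × F)_z = ∂F_y/∂x - ∂F_x/∂y = 78.

On z = 0, (curl F)_z = 78.

Convert to polar (x = r cos θ, y = r sin θ, dA = r dr dθ); the integrand becomes 78, so

    ∬_D (curl F)_z dA = ∫_0^{2π} ∫_0^{1} (78) · r dr dθ.

Inner (r from 0 to 1): 39.
Outer (θ from 0 to 2π): 78π.

Therefore ∮_C F · dr = 78π.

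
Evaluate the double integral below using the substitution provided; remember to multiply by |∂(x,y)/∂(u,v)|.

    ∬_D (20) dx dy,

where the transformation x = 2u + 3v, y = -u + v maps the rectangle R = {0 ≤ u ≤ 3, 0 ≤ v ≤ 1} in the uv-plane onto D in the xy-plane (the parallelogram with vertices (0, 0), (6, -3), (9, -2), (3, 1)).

Compute the Jacobian determinant of (x, y) with respect to (u, v):

    ∂(x,y)/∂(u,v) = | 2  3 | = (2)(1) - (3)(-1) = 5.
                   | -1  1 |

Its absolute value is |J| = 5 (the area scaling factor).

Substituting x = 2u + 3v, y = -u + v into the integrand,

    20 → 20,

so the integral becomes

    ∬_R (20) · |J| du dv = ∫_0^3 ∫_0^1 (100) dv du.

Inner (v): 100.
Outer (u): 300.

Therefore ∬_D (20) dx dy = 300.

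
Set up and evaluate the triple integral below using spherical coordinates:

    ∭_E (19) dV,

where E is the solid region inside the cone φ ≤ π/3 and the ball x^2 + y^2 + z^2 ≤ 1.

In spherical coordinates, x = ρ sin(φ) cos(θ), y = ρ sin(φ) sin(θ), z = ρ cos(φ), and dV = ρ^2 sin(φ) dρ dφ dθ.

The integrand becomes 19, so

    ∭_E (19) dV = ∫_{0}^{2π} ∫_{0}^{π/3} ∫_{0}^{1} (19) · ρ^2 sin(φ) dρ dφ dθ.

Inner (ρ): 19sin(φ)/3.
Middle (φ): 19/6.
Outer (θ): 19π/3.

Therefore the triple integral equals 19π/3.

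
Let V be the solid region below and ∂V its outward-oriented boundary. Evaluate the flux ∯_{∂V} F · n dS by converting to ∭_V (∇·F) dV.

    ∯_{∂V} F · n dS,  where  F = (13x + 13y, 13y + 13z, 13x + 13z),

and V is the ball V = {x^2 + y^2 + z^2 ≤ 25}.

By the divergence theorem,

    ∯_{∂V} F · n dS = ∭_V (∇ · F) dV.

Compute the divergence:
    ∇ · F = ∂F_x/∂x + ∂F_y/∂y + ∂F_z/∂z = 13 + 13 + 13 = 39.

In spherical coordinates, x = ρ sin(φ) cos(θ), y = ρ sin(φ) sin(θ), z = ρ cos(φ), dV = ρ^2 sin(φ) dρ dφ dθ, with 0 ≤ ρ ≤ 5, 0 ≤ φ ≤ π, 0 ≤ θ ≤ 2π.

The integrand, after substitution and multiplying by the volume element, becomes (39) · ρ^2 sin(φ), so

    ∭_V (∇·F) dV = ∫_0^{2π} ∫_0^{π} ∫_0^{5} (39) · ρ^2 sin(φ) dρ dφ dθ.

Inner (ρ from 0 to 5): 1625sin(φ).
Middle (φ from 0 to π): 3250.
Outer (θ from 0 to 2π): 6500π.

Therefore ∯_{∂V} F · n dS = 6500π.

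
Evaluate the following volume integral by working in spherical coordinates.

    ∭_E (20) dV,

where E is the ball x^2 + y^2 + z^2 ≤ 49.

In spherical coordinates, x = ρ sin(φ) cos(θ), y = ρ sin(φ) sin(θ), z = ρ cos(φ), and dV = ρ^2 sin(φ) dρ dφ dθ.

The integrand becomes 20, so

    ∭_E (20) dV = ∫_{0}^{2π} ∫_{0}^{π} ∫_{0}^{7} (20) · ρ^2 sin(φ) dρ dφ dθ.

Inner (ρ): 6860sin(φ)/3.
Middle (φ): 13720/3.
Outer (θ): 27440π/3.

Therefore the triple integral equals 27440π/3.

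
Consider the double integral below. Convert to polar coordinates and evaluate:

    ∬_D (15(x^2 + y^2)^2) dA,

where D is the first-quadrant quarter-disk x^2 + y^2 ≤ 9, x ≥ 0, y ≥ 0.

The region D is 0 ≤ r ≤ 3, 0 ≤ θ ≤ π/2 in polar coordinates, where x = r cos(θ), y = r sin(θ), and dA = r dr dθ.

Under the substitution, the integrand becomes 15r^4, so

    ∬_D (15(x^2 + y^2)^2) dA = ∫_{0}^{π/2} ∫_{0}^{3} (15r^4) · r dr dθ.

Inner integral (in r): ∫_{0}^{3} (15r^4) · r dr = 3645/2.

Outer integral (in θ): ∫_{0}^{π/2} (3645/2) dθ = 3645π/4.

Therefore ∬_D (15(x^2 + y^2)^2) dA = 3645π/4.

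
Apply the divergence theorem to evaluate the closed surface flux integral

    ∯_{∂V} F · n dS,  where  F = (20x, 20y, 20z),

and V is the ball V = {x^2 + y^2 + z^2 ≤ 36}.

By the divergence theorem,

    ∯_{∂V} F · n dS = ∭_V (∇ · F) dV.

Compute the divergence:
    ∇ · F = ∂F_x/∂x + ∂F_y/∂y + ∂F_z/∂z = 20 + 20 + 20 = 60.

In spherical coordinates, x = ρ sin(φ) cos(θ), y = ρ sin(φ) sin(θ), z = ρ cos(φ), dV = ρ^2 sin(φ) dρ dφ dθ, with 0 ≤ ρ ≤ 6, 0 ≤ φ ≤ π, 0 ≤ θ ≤ 2π.

The integrand, after substitution and multiplying by the volume element, becomes (60) · ρ^2 sin(φ), so

    ∭_V (∇·F) dV = ∫_0^{2π} ∫_0^{π} ∫_0^{6} (60) · ρ^2 sin(φ) dρ dφ dθ.

Inner (ρ from 0 to 6): 4320sin(φ).
Middle (φ from 0 to π): 8640.
Outer (θ from 0 to 2π): 17280π.

Therefore ∯_{∂V} F · n dS = 17280π.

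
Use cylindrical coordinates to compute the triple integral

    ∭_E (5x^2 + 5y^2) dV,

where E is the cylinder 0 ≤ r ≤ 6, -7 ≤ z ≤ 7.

In cylindrical coordinates, x = r cos(θ), y = r sin(θ), z = z, and dV = r dr dθ dz.

The integrand becomes 5r^2, so

    ∭_E (5x^2 + 5y^2) dV = ∫_{0}^{2π} ∫_{0}^{6} ∫_{-7}^{7} (5r^2) · r dz dr dθ.

Inner (z): 70r^3.
Middle (r from 0 to 6): 22680.
Outer (θ): 45360π.

Therefore the triple integral equals 45360π.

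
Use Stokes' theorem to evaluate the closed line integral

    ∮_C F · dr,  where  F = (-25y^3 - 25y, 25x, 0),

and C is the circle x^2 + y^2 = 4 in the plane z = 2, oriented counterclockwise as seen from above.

Let S be the flat disk x^2 + y^2 ≤ 4 in the plane z = 2, with upward unit normal n̂ = ẑ. By Stokes' theorem,

    ∮_C F · dr = ∬_S (∇ × F) · n̂ dS = ∬_D (curl F)_z dA,

where D is the disk x^2 + y^2 ≤ 4.

Compute the curl of F = (-25y^3 - 25y, 25x, 0):
    (∇ × F)_x = ∂F_z/∂y - ∂F_y/∂z = 0,
    (∇ × F)_y = ∂F_x/∂z - ∂F_z/∂x = 0,
    (∇ × F)_z = ∂F_y/∂x - ∂F_x/∂y = 75y^2 + 50.

On z = 2, (curl F)_z = 75y^2 + 50.

Convert to polar (x = r cos θ, y = r sin θ, dA = r dr dθ); the integrand becomes 75r^2sin(θ)^2 + 50, so

    ∬_D (curl F)_z dA = ∫_0^{2π} ∫_0^{2} (75r^2sin(θ)^2 + 50) · r dr dθ.

Inner (r from 0 to 2): 300sin(θ)^2 + 100.
Outer (θ from 0 to 2π): 500π.

Therefore ∮_C F · dr = 500π.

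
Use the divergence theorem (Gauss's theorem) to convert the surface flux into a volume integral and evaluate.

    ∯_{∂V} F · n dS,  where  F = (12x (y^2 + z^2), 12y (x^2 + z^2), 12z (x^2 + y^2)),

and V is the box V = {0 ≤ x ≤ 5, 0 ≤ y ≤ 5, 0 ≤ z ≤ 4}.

By the divergence theorem,

    ∯_{∂V} F · n dS = ∭_V (∇ · F) dV.

Compute the divergence:
    ∇ · F = ∂F_x/∂x + ∂F_y/∂y + ∂F_z/∂z = 12y^2 + 12z^2 + 12x^2 + 12z^2 + 12x^2 + 12y^2 = 24x^2 + 24y^2 + 24z^2.

V is a rectangular box, so dV = dx dy dz with 0 ≤ x ≤ 5, 0 ≤ y ≤ 5, 0 ≤ z ≤ 4.

Integrate (24x^2 + 24y^2 + 24z^2) over V as an iterated integral:

    ∭_V (∇·F) dV = ∫_0^{5} ∫_0^{5} ∫_0^{4} (24x^2 + 24y^2 + 24z^2) dz dy dx.

Inner (z from 0 to 4): 96x^2 + 96y^2 + 512.
Middle (y from 0 to 5): 480x^2 + 6560.
Outer (x from 0 to 5): 52800.

Therefore ∯_{∂V} F · n dS = 52800.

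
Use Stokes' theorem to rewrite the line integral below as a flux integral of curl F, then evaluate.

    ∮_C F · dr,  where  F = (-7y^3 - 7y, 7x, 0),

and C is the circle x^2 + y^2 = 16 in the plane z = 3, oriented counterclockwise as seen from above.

Let S be the flat disk x^2 + y^2 ≤ 16 in the plane z = 3, with upward unit normal n̂ = ẑ. By Stokes' theorem,

    ∮_C F · dr = ∬_S (∇ × F) · n̂ dS = ∬_D (curl F)_z dA,

where D is the disk x^2 + y^2 ≤ 16.

Compute the curl of F = (-7y^3 - 7y, 7x, 0):
    (∇ × F)_x = ∂F_z/∂y - ∂F_y/∂z = 0,
    (∇ × F)_y = ∂F_x/∂z - ∂F_z/∂x = 0,
    (∇ × F)_z = ∂F_y/∂x - ∂F_x/∂y = 21y^2 + 14.

On z = 3, (curl F)_z = 21y^2 + 14.

Convert to polar (x = r cos θ, y = r sin θ, dA = r dr dθ); the integrand becomes 21r^2sin(θ)^2 + 14, so

    ∬_D (curl F)_z dA = ∫_0^{2π} ∫_0^{4} (21r^2sin(θ)^2 + 14) · r dr dθ.

Inner (r from 0 to 4): 1344sin(θ)^2 + 112.
Outer (θ from 0 to 2π): 1568π.

Therefore ∮_C F · dr = 1568π.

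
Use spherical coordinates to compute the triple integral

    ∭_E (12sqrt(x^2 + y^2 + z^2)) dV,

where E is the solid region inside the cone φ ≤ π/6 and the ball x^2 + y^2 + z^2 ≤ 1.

In spherical coordinates, x = ρ sin(φ) cos(θ), y = ρ sin(φ) sin(θ), z = ρ cos(φ), and dV = ρ^2 sin(φ) dρ dφ dθ.

The integrand becomes 12ρ, so

    ∭_E (12sqrt(x^2 + y^2 + z^2)) dV = ∫_{0}^{2π} ∫_{0}^{π/6} ∫_{0}^{1} (12ρ) · ρ^2 sin(φ) dρ dφ dθ.

Inner (ρ): 3sin(φ).
Middle (φ): 3 - 3sqrt(3)/2.
Outer (θ): 3π (2 - sqrt(3)).

Therefore the triple integral equals 3π (2 - sqrt(3)).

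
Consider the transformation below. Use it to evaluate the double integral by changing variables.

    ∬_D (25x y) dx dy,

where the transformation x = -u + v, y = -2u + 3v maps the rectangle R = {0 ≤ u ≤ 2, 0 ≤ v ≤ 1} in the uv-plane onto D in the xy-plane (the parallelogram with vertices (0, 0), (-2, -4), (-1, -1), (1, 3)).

Compute the Jacobian determinant of (x, y) with respect to (u, v):

    ∂(x,y)/∂(u,v) = | -1  1 | = (-1)(3) - (1)(-2) = -1.
                   | -2  3 |

Its absolute value is |J| = 1 (the area scaling factor).

Substituting x = -u + v, y = -2u + 3v into the integrand,

    25x y → 50u^2 - 125u v + 75v^2,

so the integral becomes

    ∬_R (50u^2 - 125u v + 75v^2) · |J| du dv = ∫_0^2 ∫_0^1 (50u^2 - 125u v + 75v^2) dv du.

Inner (v): 50u^2 - 125u/2 + 25.
Outer (u): 175/3.

Therefore ∬_D (25x y) dx dy = 175/3.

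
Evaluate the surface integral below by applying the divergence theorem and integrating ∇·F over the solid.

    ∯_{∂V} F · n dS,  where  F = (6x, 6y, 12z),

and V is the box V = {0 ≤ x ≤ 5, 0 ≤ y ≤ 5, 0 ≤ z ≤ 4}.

By the divergence theorem,

    ∯_{∂V} F · n dS = ∭_V (∇ · F) dV.

Compute the divergence:
    ∇ · F = ∂F_x/∂x + ∂F_y/∂y + ∂F_z/∂z = 6 + 6 + 12 = 24.

V is a rectangular box, so dV = dx dy dz with 0 ≤ x ≤ 5, 0 ≤ y ≤ 5, 0 ≤ z ≤ 4.

Integrate (24) over V as an iterated integral:

    ∭_V (∇·F) dV = ∫_0^{5} ∫_0^{5} ∫_0^{4} (24) dz dy dx.

Inner (z from 0 to 4): 96.
Middle (y from 0 to 5): 480.
Outer (x from 0 to 5): 2400.

Therefore ∯_{∂V} F · n dS = 2400.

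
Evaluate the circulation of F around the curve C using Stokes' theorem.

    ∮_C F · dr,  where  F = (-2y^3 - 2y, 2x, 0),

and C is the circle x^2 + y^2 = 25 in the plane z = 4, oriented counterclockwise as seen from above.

Let S be the flat disk x^2 + y^2 ≤ 25 in the plane z = 4, with upward unit normal n̂ = ẑ. By Stokes' theorem,

    ∮_C F · dr = ∬_S (∇ × F) · n̂ dS = ∬_D (curl F)_z dA,

where D is the disk x^2 + y^2 ≤ 25.

Compute the curl of F = (-2y^3 - 2y, 2x, 0):
    (∇ × F)_x = ∂F_z/∂y - ∂F_y/∂z = 0,
    (∇ × F)_y = ∂F_x/∂z - ∂F_z/∂x = 0,
    (∇ × F)_z = ∂F_y/∂x - ∂F_x/∂y = 6y^2 + 4.

On z = 4, (curl F)_z = 6y^2 + 4.

Convert to polar (x = r cos θ, y = r sin θ, dA = r dr dθ); the integrand becomes 6r^2sin(θ)^2 + 4, so

    ∬_D (curl F)_z dA = ∫_0^{2π} ∫_0^{5} (6r^2sin(θ)^2 + 4) · r dr dθ.

Inner (r from 0 to 5): 1875sin(θ)^2/2 + 50.
Outer (θ from 0 to 2π): 2075π/2.

Therefore ∮_C F · dr = 2075π/2.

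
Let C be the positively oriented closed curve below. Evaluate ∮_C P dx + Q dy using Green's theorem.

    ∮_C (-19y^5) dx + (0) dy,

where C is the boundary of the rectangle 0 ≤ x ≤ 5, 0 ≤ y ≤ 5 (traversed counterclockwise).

Green's theorem converts the closed line integral into a double integral over the enclosed region D:

    ∮_C P dx + Q dy = ∬_D (∂Q/∂x - ∂P/∂y) dA.

Here P = -19y^5, Q = 0, so

    ∂Q/∂x = 0,    ∂P/∂y = -95y^4,
    ∂Q/∂x - ∂P/∂y = 95y^4.

D is the region 0 ≤ x ≤ 5, 0 ≤ y ≤ 5. Evaluating the double integral:

    ∬_D (95y^4) dA = ∫_0^{5} ∫_0^{5} (95y^4) dy dx.

Inner (y from 0 to 5): 59375.
Outer (x from 0 to 5): 296875.

Therefore ∮_C P dx + Q dy = 296875.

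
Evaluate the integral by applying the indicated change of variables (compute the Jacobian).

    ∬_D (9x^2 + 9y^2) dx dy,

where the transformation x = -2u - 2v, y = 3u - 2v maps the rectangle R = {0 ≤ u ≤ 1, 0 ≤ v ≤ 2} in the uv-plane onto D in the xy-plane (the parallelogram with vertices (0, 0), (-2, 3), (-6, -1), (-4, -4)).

Compute the Jacobian determinant of (x, y) with respect to (u, v):

    ∂(x,y)/∂(u,v) = | -2  -2 | = (-2)(-2) - (-2)(3) = 10.
                   | 3  -2 |

Its absolute value is |J| = 10 (the area scaling factor).

Substituting x = -2u - 2v, y = 3u - 2v into the integrand,

    9x^2 + 9y^2 → 117u^2 - 36u v + 72v^2,

so the integral becomes

    ∬_R (117u^2 - 36u v + 72v^2) · |J| du dv = ∫_0^1 ∫_0^2 (1170u^2 - 360u v + 720v^2) dv du.

Inner (v): 2340u^2 - 720u + 1920.
Outer (u): 2340.

Therefore ∬_D (9x^2 + 9y^2) dx dy = 2340.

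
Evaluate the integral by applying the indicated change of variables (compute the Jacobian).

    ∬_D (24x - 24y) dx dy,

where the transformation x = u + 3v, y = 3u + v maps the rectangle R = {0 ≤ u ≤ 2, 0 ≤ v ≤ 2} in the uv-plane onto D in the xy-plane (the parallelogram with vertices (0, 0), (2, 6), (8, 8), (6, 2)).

Compute the Jacobian determinant of (x, y) with respect to (u, v):

    ∂(x,y)/∂(u,v) = | 1  3 | = (1)(1) - (3)(3) = -8.
                   | 3  1 |

Its absolute value is |J| = 8 (the area scaling factor).

Substituting x = u + 3v, y = 3u + v into the integrand,

    24x - 24y → -48u + 48v,

so the integral becomes

    ∬_R (-48u + 48v) · |J| du dv = ∫_0^2 ∫_0^2 (-384u + 384v) dv du.

Inner (v): 768 - 768u.
Outer (u): 0.

Therefore ∬_D (24x - 24y) dx dy = 0.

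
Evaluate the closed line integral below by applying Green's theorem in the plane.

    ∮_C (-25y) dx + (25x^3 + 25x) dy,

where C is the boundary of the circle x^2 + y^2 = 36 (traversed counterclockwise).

Green's theorem converts the closed line integral into a double integral over the enclosed region D:

    ∮_C P dx + Q dy = ∬_D (∂Q/∂x - ∂P/∂y) dA.

Here P = -25y, Q = 25x^3 + 25x, so

    ∂Q/∂x = 75x^2 + 25,    ∂P/∂y = -25,
    ∂Q/∂x - ∂P/∂y = 75x^2 + 50.

D is the region x^2 + y^2 ≤ 36. Evaluating the double integral:

In polar coordinates (x = r cos θ, y = r sin θ, dA = r dr dθ) the integrand becomes 75r^2cos(θ)^2 + 50, so

    ∬_D (75x^2 + 50) dA = ∫_0^{2π} ∫_0^{6} (75r^2cos(θ)^2 + 50) · r dr dθ.

Inner (r from 0 to 6): 24300cos(θ)^2 + 900.
Outer (θ from 0 to 2π): 26100π.

Therefore ∮_C P dx + Q dy = 26100π.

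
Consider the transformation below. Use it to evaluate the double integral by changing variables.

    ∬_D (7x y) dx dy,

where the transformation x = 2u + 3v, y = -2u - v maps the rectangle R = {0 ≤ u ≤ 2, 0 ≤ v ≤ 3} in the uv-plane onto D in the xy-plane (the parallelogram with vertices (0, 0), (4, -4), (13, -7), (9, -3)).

Compute the Jacobian determinant of (x, y) with respect to (u, v):

    ∂(x,y)/∂(u,v) = | 2  3 | = (2)(-1) - (3)(-2) = 4.
                   | -2  -1 |

Its absolute value is |J| = 4 (the area scaling factor).

Substituting x = 2u + 3v, y = -2u - v into the integrand,

    7x y → -28u^2 - 56u v - 21v^2,

so the integral becomes

    ∬_R (-28u^2 - 56u v - 21v^2) · |J| du dv = ∫_0^2 ∫_0^3 (-112u^2 - 224u v - 84v^2) dv du.

Inner (v): -336u^2 - 1008u - 756.
Outer (u): -4424.

Therefore ∬_D (7x y) dx dy = -4424.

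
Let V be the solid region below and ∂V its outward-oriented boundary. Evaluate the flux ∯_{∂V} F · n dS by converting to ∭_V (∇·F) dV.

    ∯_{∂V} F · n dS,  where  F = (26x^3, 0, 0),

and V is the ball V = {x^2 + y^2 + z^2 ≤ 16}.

By the divergence theorem,

    ∯_{∂V} F · n dS = ∭_V (∇ · F) dV.

Compute the divergence:
    ∇ · F = ∂F_x/∂x + ∂F_y/∂y + ∂F_z/∂z = 78x^2 + 0 + 0 = 78x^2.

In spherical coordinates, x = ρ sin(φ) cos(θ), y = ρ sin(φ) sin(θ), z = ρ cos(φ), dV = ρ^2 sin(φ) dρ dφ dθ, with 0 ≤ ρ ≤ 4, 0 ≤ φ ≤ π, 0 ≤ θ ≤ 2π.

The integrand, after substitution and multiplying by the volume element, becomes (78ρ^2sin(φ)^2cos(θ)^2) · ρ^2 sin(φ), so

    ∭_V (∇·F) dV = ∫_0^{2π} ∫_0^{π} ∫_0^{4} (78ρ^2sin(φ)^2cos(θ)^2) · ρ^2 sin(φ) dρ dφ dθ.

Inner (ρ from 0 to 4): 79872sin(φ)^3cos(θ)^2/5.
Middle (φ from 0 to π): 106496cos(θ)^2/5.
Outer (θ from 0 to 2π): 106496π/5.

Therefore ∯_{∂V} F · n dS = 106496π/5.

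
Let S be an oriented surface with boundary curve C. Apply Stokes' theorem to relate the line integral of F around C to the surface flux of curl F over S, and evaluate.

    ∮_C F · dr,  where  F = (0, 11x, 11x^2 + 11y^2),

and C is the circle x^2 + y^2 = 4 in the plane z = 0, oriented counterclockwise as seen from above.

Let S be the flat disk x^2 + y^2 ≤ 4 in the plane z = 0, with upward unit normal n̂ = ẑ. By Stokes' theorem,

    ∮_C F · dr = ∬_S (∇ × F) · n̂ dS = ∬_D (curl F)_z dA,

where D is the disk x^2 + y^2 ≤ 4.

Compute the curl of F = (0, 11x, 11x^2 + 11y^2):
    (∇ × F)_x = ∂F_z/∂y - ∂F_y/∂z = 22y,
    (∇ × F)_y = ∂F_x/∂z - ∂F_z/∂x = -22x,
    (∇ × F)_z = ∂F_y/∂x - ∂F_x/∂y = 11.

On z = 0, (curl F)_z = 11.

Convert to polar (x = r cos θ, y = r sin θ, dA = r dr dθ); the integrand becomes 11, so

    ∬_D (curl F)_z dA = ∫_0^{2π} ∫_0^{2} (11) · r dr dθ.

Inner (r from 0 to 2): 22.
Outer (θ from 0 to 2π): 44π.

Therefore ∮_C F · dr = 44π.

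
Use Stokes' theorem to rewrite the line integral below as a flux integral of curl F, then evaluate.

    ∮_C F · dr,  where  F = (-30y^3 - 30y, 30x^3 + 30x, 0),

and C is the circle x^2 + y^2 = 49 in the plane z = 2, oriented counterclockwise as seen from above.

Let S be the flat disk x^2 + y^2 ≤ 49 in the plane z = 2, with upward unit normal n̂ = ẑ. By Stokes' theorem,

    ∮_C F · dr = ∬_S (∇ × F) · n̂ dS = ∬_D (curl F)_z dA,

where D is the disk x^2 + y^2 ≤ 49.

Compute the curl of F = (-30y^3 - 30y, 30x^3 + 30x, 0):
    (∇ × F)_x = ∂F_z/∂y - ∂F_y/∂z = 0,
    (∇ × F)_y = ∂F_x/∂z - ∂F_z/∂x = 0,
    (∇ × F)_z = ∂F_y/∂x - ∂F_x/∂y = 90x^2 + 90y^2 + 60.

On z = 2, (curl F)_z = 90x^2 + 90y^2 + 60.

Convert to polar (x = r cos θ, y = r sin θ, dA = r dr dθ); the integrand becomes 90r^2 + 60, so

    ∬_D (curl F)_z dA = ∫_0^{2π} ∫_0^{7} (90r^2 + 60) · r dr dθ.

Inner (r from 0 to 7): 110985/2.
Outer (θ from 0 to 2π): 110985π.

Therefore ∮_C F · dr = 110985π.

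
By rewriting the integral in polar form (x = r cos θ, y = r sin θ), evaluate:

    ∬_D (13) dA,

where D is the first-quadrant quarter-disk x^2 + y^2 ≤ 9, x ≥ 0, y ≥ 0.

The region D is 0 ≤ r ≤ 3, 0 ≤ θ ≤ π/2 in polar coordinates, where x = r cos(θ), y = r sin(θ), and dA = r dr dθ.

Under the substitution, the integrand becomes 13, so

    ∬_D (13) dA = ∫_{0}^{π/2} ∫_{0}^{3} (13) · r dr dθ.

Inner integral (in r): ∫_{0}^{3} (13) · r dr = 117/2.

Outer integral (in θ): ∫_{0}^{π/2} (117/2) dθ = 117π/4.

Therefore ∬_D (13) dA = 117π/4.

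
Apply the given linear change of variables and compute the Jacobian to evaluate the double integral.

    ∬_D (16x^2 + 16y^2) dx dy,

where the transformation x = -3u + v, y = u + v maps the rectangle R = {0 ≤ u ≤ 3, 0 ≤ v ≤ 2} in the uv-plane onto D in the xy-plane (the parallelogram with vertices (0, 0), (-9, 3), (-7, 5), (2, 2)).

Compute the Jacobian determinant of (x, y) with respect to (u, v):

    ∂(x,y)/∂(u,v) = | -3  1 | = (-3)(1) - (1)(1) = -4.
                   | 1  1 |

Its absolute value is |J| = 4 (the area scaling factor).

Substituting x = -3u + v, y = u + v into the integrand,

    16x^2 + 16y^2 → 160u^2 - 64u v + 32v^2,

so the integral becomes

    ∬_R (160u^2 - 64u v + 32v^2) · |J| du dv = ∫_0^3 ∫_0^2 (640u^2 - 256u v + 128v^2) dv du.

Inner (v): 1280u^2 - 512u + 1024/3.
Outer (u): 10240.

Therefore ∬_D (16x^2 + 16y^2) dx dy = 10240.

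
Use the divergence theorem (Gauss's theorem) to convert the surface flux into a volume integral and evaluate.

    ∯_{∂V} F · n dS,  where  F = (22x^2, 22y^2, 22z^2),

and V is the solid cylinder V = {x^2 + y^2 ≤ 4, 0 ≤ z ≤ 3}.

By the divergence theorem,

    ∯_{∂V} F · n dS = ∭_V (∇ · F) dV.

Compute the divergence:
    ∇ · F = ∂F_x/∂x + ∂F_y/∂y + ∂F_z/∂z = 44x + 44y + 44z.

In cylindrical coordinates, x = r cos(θ), y = r sin(θ), z = z, dV = r dr dθ dz, with 0 ≤ r ≤ 2, 0 ≤ θ ≤ 2π, 0 ≤ z ≤ 3.

The integrand, after substitution and multiplying by the volume element, becomes (44sqrt(2)r sin(θ + π/4) + 44z) · r, so

    ∭_V (∇·F) dV = ∫_0^{2π} ∫_0^{2} ∫_0^{3} (44sqrt(2)r sin(θ + π/4) + 44z) · r dz dr dθ.

Inner (z from 0 to 3): 66r (2sqrt(2)r sin(θ + π/4) + 3).
Middle (r from 0 to 2): 352sqrt(2)sin(θ + π/4) + 396.
Outer (θ from 0 to 2π): 792π.

Therefore ∯_{∂V} F · n dS = 792π.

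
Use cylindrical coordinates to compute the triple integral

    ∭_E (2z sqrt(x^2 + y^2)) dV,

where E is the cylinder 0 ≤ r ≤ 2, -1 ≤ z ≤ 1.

In cylindrical coordinates, x = r cos(θ), y = r sin(θ), z = z, and dV = r dr dθ dz.

The integrand becomes 2r z, so

    ∭_E (2z sqrt(x^2 + y^2)) dV = ∫_{0}^{2π} ∫_{0}^{2} ∫_{-1}^{1} (2r z) · r dz dr dθ.

Inner (z): 0.
Middle (r from 0 to 2): 0.
Outer (θ): 0.

Therefore the triple integral equals 0.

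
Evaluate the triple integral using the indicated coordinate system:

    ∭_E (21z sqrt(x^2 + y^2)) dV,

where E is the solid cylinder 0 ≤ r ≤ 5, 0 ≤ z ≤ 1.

In cylindrical coordinates, x = r cos(θ), y = r sin(θ), z = z, and dV = r dr dθ dz.

The integrand becomes 21r z, so

    ∭_E (21z sqrt(x^2 + y^2)) dV = ∫_{0}^{2π} ∫_{0}^{5} ∫_{0}^{1} (21r z) · r dz dr dθ.

Inner (z): 21r^2/2.
Middle (r from 0 to 5): 875/2.
Outer (θ): 875π.

Therefore the triple integral equals 875π.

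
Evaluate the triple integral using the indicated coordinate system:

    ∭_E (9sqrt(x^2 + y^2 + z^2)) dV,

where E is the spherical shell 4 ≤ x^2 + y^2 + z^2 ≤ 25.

In spherical coordinates, x = ρ sin(φ) cos(θ), y = ρ sin(φ) sin(θ), z = ρ cos(φ), and dV = ρ^2 sin(φ) dρ dφ dθ.

The integrand becomes 9ρ, so

    ∭_E (9sqrt(x^2 + y^2 + z^2)) dV = ∫_{0}^{2π} ∫_{0}^{π} ∫_{2}^{5} (9ρ) · ρ^2 sin(φ) dρ dφ dθ.

Inner (ρ): 5481sin(φ)/4.
Middle (φ): 5481/2.
Outer (θ): 5481π.

Therefore the triple integral equals 5481π.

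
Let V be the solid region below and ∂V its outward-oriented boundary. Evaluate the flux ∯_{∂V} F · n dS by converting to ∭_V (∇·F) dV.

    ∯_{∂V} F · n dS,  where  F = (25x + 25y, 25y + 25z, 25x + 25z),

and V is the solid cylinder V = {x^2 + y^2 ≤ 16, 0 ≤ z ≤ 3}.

By the divergence theorem,

    ∯_{∂V} F · n dS = ∭_V (∇ · F) dV.

Compute the divergence:
    ∇ · F = ∂F_x/∂x + ∂F_y/∂y + ∂F_z/∂z = 25 + 25 + 25 = 75.

In cylindrical coordinates, x = r cos(θ), y = r sin(θ), z = z, dV = r dr dθ dz, with 0 ≤ r ≤ 4, 0 ≤ θ ≤ 2π, 0 ≤ z ≤ 3.

The integrand, after substitution and multiplying by the volume element, becomes (75) · r, so

    ∭_V (∇·F) dV = ∫_0^{2π} ∫_0^{4} ∫_0^{3} (75) · r dz dr dθ.

Inner (z from 0 to 3): 225r.
Middle (r from 0 to 4): 1800.
Outer (θ from 0 to 2π): 3600π.

Therefore ∯_{∂V} F · n dS = 3600π.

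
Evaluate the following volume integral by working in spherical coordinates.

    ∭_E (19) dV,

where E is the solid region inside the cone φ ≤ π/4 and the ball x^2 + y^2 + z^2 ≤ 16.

In spherical coordinates, x = ρ sin(φ) cos(θ), y = ρ sin(φ) sin(θ), z = ρ cos(φ), and dV = ρ^2 sin(φ) dρ dφ dθ.

The integrand becomes 19, so

    ∭_E (19) dV = ∫_{0}^{2π} ∫_{0}^{π/4} ∫_{0}^{4} (19) · ρ^2 sin(φ) dρ dφ dθ.

Inner (ρ): 1216sin(φ)/3.
Middle (φ): 1216/3 - 608sqrt(2)/3.
Outer (θ): 1216π (2 - sqrt(2))/3.

Therefore the triple integral equals 1216π (2 - sqrt(2))/3.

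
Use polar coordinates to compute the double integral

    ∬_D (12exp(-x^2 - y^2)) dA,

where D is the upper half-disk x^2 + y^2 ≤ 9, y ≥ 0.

The region D is 0 ≤ r ≤ 3, 0 ≤ θ ≤ π in polar coordinates, where x = r cos(θ), y = r sin(θ), and dA = r dr dθ.

Under the substitution, the integrand becomes 12exp(-r^2), so

    ∬_D (12exp(-x^2 - y^2)) dA = ∫_{0}^{π} ∫_{0}^{3} (12exp(-r^2)) · r dr dθ.

Inner integral (in r): ∫_{0}^{3} (12exp(-r^2)) · r dr = 6 - 6exp(-9).

Outer integral (in θ): ∫_{0}^{π} (6 - 6exp(-9)) dθ = -6π exp(-9) + 6π.

Therefore ∬_D (12exp(-x^2 - y^2)) dA = -6π exp(-9) + 6π.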